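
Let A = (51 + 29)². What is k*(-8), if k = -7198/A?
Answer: 3599/400 ≈ 8.9975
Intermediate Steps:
A = 6400 (A = 80² = 6400)
k = -3599/3200 (k = -7198/6400 = -7198*1/6400 = -3599/3200 ≈ -1.1247)
k*(-8) = -3599/3200*(-8) = 3599/400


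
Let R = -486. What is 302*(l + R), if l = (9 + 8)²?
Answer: -59494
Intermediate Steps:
l = 289 (l = 17² = 289)
302*(l + R) = 302*(289 - 486) = 302*(-197) = -59494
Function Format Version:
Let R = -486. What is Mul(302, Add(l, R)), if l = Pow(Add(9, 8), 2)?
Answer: -59494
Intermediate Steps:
l = 289 (l = Pow(17, 2) = 289)
Mul(302, Add(l, R)) = Mul(302, Add(289, -486)) = Mul(302, -197) = -59494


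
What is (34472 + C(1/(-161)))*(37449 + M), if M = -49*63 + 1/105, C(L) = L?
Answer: 6674809525967/5635 ≈ 1.1845e+9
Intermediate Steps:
M = -324134/105 (M = -3087 + 1/105 = -324134/105 ≈ -3087.0)
(34472 + C(1/(-161)))*(37449 + M) = (34472 + 1/(-161))*(37449 - 324134/105) = (34472 - 1/161)*(3608011/105) = (5549991/161)*(3608011/105) = 6674809525967/5635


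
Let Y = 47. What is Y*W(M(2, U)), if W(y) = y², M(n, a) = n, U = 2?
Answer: 188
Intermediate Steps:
Y*W(M(2, U)) = 47*2² = 47*4 = 188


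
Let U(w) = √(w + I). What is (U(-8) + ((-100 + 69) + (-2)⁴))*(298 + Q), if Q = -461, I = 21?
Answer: 2445 - 163*√13 ≈ 1857.3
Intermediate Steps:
U(w) = √(21 + w) (U(w) = √(w + 21) = √(21 + w))
(U(-8) + ((-100 + 69) + (-2)⁴))*(298 + Q) = (√(21 - 8) + ((-100 + 69) + (-2)⁴))*(298 - 461) = (√13 + (-31 + 16))*(-163) = (√13 - 15)*(-163) = (-15 + √13)*(-163) = 2445 - 163*√13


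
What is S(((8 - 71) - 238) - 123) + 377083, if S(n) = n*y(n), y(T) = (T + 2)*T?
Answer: -75488389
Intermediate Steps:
y(T) = T*(2 + T) (y(T) = (2 + T)*T = T*(2 + T))
S(n) = n²*(2 + n) (S(n) = n*(n*(2 + n)) = n²*(2 + n))
S(((8 - 71) - 238) - 123) + 377083 = (((8 - 71) - 238) - 123)²*(2 + (((8 - 71) - 238) - 123)) + 377083 = ((-63 - 238) - 123)²*(2 + ((-63 - 238) - 123)) + 377083 = (-301 - 123)²*(2 + (-301 - 123)) + 377083 = (-424)²*(2 - 424) + 377083 = 179776*(-422) + 377083 = -75865472 + 377083 = -75488389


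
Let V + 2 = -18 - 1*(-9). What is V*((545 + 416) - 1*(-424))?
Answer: -15235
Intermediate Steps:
V = -11 (V = -2 + (-18 - 1*(-9)) = -2 + (-18 + 9) = -2 - 9 = -11)
V*((545 + 416) - 1*(-424)) = -11*((545 + 416) - 1*(-424)) = -11*(961 + 424) = -11*1385 = -15235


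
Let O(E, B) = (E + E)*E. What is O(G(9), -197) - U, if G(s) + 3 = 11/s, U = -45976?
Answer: 3724568/81 ≈ 45982.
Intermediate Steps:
G(s) = -3 + 11/s
O(E, B) = 2*E² (O(E, B) = (2*E)*E = 2*E²)
O(G(9), -197) - U = 2*(-3 + 11/9)² - 1*(-45976) = 2*(-3 + 11*(⅑))² + 45976 = 2*(-3 + 11/9)² + 45976 = 2*(-16/9)² + 45976 = 2*(256/81) + 45976 = 512/81 + 45976 = 3724568/81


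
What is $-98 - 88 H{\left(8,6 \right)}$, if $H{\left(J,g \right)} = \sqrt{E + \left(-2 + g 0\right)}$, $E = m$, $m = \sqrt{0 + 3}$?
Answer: $-98 - 88 i \sqrt{2 - \sqrt{3}} \approx -98.0 - 45.552 i$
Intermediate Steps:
$m = \sqrt{3} \approx 1.732$
$E = \sqrt{3} \approx 1.732$
$H{\left(J,g \right)} = \sqrt{-2 + \sqrt{3}}$ ($H{\left(J,g \right)} = \sqrt{\sqrt{3} + \left(-2 + g 0\right)} = \sqrt{\sqrt{3} + \left(-2 + 0\right)} = \sqrt{\sqrt{3} - 2} = \sqrt{-2 + \sqrt{3}}$)
$-98 - 88 H{\left(8,6 \right)} = -98 - 88 \sqrt{-2 + \sqrt{3}}$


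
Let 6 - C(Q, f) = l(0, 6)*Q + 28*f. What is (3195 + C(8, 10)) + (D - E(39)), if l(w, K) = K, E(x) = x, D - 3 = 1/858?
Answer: 2434147/858 ≈ 2837.0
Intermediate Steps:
D = 2575/858 (D = 3 + 1/858 = 2575/858 ≈ 3.0012)
C(Q, f) = 6 - 28*f - 6*Q (C(Q, f) = 6 - (6*Q + 28*f) = 6 + (-28*f - 6*Q) = 6 - 28*f - 6*Q)
(3195 + C(8, 10)) + (D - E(39)) = (3195 + (6 - 28*10 - 6*8)) + (2575/858 - 1*39) = (3195 + (6 - 280 - 48)) + (2575/858 - 39) = (3195 - 322) - 30887/858 = 2873 - 30887/858 = 2434147/858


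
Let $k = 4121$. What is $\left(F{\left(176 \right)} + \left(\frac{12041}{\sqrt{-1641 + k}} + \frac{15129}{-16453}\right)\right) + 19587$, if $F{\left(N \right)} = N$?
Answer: $\frac{325145510}{16453} + \frac{12041 \sqrt{155}}{620} \approx 20004.0$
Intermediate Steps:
$\left(F{\left(176 \right)} + \left(\frac{12041}{\sqrt{-1641 + k}} + \frac{15129}{-16453}\right)\right) + 19587 = \left(176 + \left(\frac{12041}{\sqrt{-1641 + 4121}} + \frac{15129}{-16453}\right)\right) + 19587 = \left(176 + \left(\frac{12041}{\sqrt{2480}} + 15129 \left(- \frac{1}{16453}\right)\right)\right) + 19587 = \left(176 - \left(\frac{15129}{16453} - \frac{12041}{4 \sqrt{155}}\right)\right) + 19587 = \left(176 - \left(\frac{15129}{16453} - 12041 \frac{\sqrt{155}}{620}\right)\right) + 19587 = \left(176 - \left(\frac{15129}{16453} - \frac{12041 \sqrt{155}}{620}\right)\right) + 19587 = \left(\frac{2880599}{16453} + \frac{12041 \sqrt{155}}{620}\right) + 19587 = \frac{325145510}{16453} + \frac{12041 \sqrt{155}}{620}$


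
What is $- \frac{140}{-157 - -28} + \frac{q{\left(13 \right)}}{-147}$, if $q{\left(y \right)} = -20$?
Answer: $\frac{7720}{6321} \approx 1.2213$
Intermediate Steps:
$- \frac{140}{-157 - -28} + \frac{q{\left(13 \right)}}{-147} = - \frac{140}{-157 - -28} - \frac{20}{-147} = - \frac{140}{-157 + 28} - - \frac{20}{147} = - \frac{140}{-129} + \frac{20}{147} = \left(-140\right) \left(- \frac{1}{129}\right) + \frac{20}{147} = \frac{140}{129} + \frac{20}{147} = \frac{7720}{6321}$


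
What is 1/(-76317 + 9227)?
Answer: -1/67090 ≈ -1.4905e-5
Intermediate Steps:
1/(-76317 + 9227) = 1/(-67090) = -1/67090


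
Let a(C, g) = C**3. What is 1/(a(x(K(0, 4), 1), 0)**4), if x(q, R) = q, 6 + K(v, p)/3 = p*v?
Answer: 1/1156831381426176 ≈ 8.6443e-16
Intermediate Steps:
K(v, p) = -18 + 3*p*v (K(v, p) = -18 + 3*(p*v) = -18 + 3*p*v)
1/(a(x(K(0, 4), 1), 0)**4) = 1/(((-18 + 3*4*0)**3)**4) = 1/(((-18 + 0)**3)**4) = 1/(((-18)**3)**4) = 1/((-5832)**4) = 1/1156831381426176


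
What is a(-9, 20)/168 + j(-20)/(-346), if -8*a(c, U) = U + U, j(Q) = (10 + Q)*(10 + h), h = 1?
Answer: 8375/29064 ≈ 0.28816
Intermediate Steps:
j(Q) = 110 + 11*Q (j(Q) = (10 + Q)*(10 + 1) = (10 + Q)*11 = 110 + 11*Q)
a(c, U) = -U/4 (a(c, U) = -(U + U)/8 = -U/4)
a(-9, 20)/168 + j(-20)/(-346) = -¼*20/168 + (110 + 11*(-20))/(-346) = -5*1/168 + (110 - 220)*(-1/346) = -5/168 - 110*(-1/346) = -5/168 + 55/173 = 8375/29064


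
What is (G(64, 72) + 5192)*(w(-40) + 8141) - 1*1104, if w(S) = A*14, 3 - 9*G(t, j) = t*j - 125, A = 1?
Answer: 344522504/9 ≈ 3.8280e+7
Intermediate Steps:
G(t, j) = 128/9 - j*t/9 (G(t, j) = 1/3 - (t*j - 125)/9 = 1/3 - (j*t - 125)/9 = 1/3 - (-125 + j*t)/9 = 1/3 + (125/9 - j*t/9) = 128/9 - j*t/9)
w(S) = 14 (w(S) = 1*14 = 14)
(G(64, 72) + 5192)*(w(-40) + 8141) - 1*1104 = ((128/9 - 1/9*72*64) + 5192)*(14 + 8141) - 1*1104 = ((128/9 - 512) + 5192)*8155 - 1104 = (-4480/9 + 5192)*8155 - 1104 = (42248/9)*8155 - 1104 = 344532440/9 - 1104 = 344522504/9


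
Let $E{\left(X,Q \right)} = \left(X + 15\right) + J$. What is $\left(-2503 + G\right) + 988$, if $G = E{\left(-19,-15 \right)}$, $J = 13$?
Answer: $-1506$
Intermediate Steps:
$E{\left(X,Q \right)} = 28 + X$ ($E{\left(X,Q \right)} = \left(X + 15\right) + 13 = \left(15 + X\right) + 13 = 28 + X$)
$G = 9$ ($G = 28 - 19 = 9$)
$\left(-2503 + G\right) + 988 = \left(-2503 + 9\right) + 988 = -2494 + 988 = -1506$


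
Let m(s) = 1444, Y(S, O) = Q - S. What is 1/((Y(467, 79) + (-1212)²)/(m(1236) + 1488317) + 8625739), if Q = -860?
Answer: 1489761/12850291025996 ≈ 1.1593e-7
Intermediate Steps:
Y(S, O) = -860 - S
1/((Y(467, 79) + (-1212)²)/(m(1236) + 1488317) + 8625739) = 1/(((-860 - 1*467) + (-1212)²)/(1444 + 1488317) + 8625739) = 1/(((-860 - 467) + 1468944)/1489761 + 8625739) = 1/((-1327 + 1468944)*(1/1489761) + 8625739) = 1/(1467617*(1/1489761) + 8625739) = 1/(1467617/1489761 + 8625739) = 1/(12850291025996/1489761) = 1489761/12850291025996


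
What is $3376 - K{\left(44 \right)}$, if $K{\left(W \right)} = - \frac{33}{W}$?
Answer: $\frac{13507}{4} \approx 3376.8$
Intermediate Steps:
$3376 - K{\left(44 \right)} = 3376 - - \frac{33}{44} = 3376 - \left(-33\right) \frac{1}{44} = 3376 - - \frac{3}{4} = 3376 + \frac{3}{4} = \frac{13507}{4}$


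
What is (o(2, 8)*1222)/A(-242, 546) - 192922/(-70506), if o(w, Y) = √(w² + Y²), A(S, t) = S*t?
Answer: 96461/35253 - 47*√17/2541 ≈ 2.6600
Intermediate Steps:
o(w, Y) = √(Y² + w²)
(o(2, 8)*1222)/A(-242, 546) - 192922/(-70506) = (√(8² + 2²)*1222)/((-242*546)) - 192922/(-70506) = (√(64 + 4)*1222)/(-132132) - 192922*(-1/70506) = (√68*1222)*(-1/132132) + 96461/35253 = ((2*√17)*1222)*(-1/132132) + 96461/35253 = (2444*√17)*(-1/132132) + 96461/35253 = -47*√17/2541 + 96461/35253 = 96461/35253 - 47*√17/2541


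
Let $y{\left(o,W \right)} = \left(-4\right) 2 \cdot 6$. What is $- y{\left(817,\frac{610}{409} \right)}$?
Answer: $48$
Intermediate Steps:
$y{\left(o,W \right)} = -48$ ($y{\left(o,W \right)} = \left(-8\right) 6 = -48$)
$- y{\left(817,\frac{610}{409} \right)} = \left(-1\right) \left(-48\right) = 48$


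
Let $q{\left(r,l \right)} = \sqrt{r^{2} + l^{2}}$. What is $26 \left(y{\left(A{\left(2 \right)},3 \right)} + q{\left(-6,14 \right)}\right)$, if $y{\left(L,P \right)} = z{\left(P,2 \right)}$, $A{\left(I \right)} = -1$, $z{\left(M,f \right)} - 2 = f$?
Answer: $104 + 52 \sqrt{58} \approx 500.02$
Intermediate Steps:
$z{\left(M,f \right)} = 2 + f$
$y{\left(L,P \right)} = 4$ ($y{\left(L,P \right)} = 2 + 2 = 4$)
$q{\left(r,l \right)} = \sqrt{l^{2} + r^{2}}$
$26 \left(y{\left(A{\left(2 \right)},3 \right)} + q{\left(-6,14 \right)}\right) = 26 \left(4 + \sqrt{14^{2} + \left(-6\right)^{2}}\right) = 26 \left(4 + \sqrt{196 + 36}\right) = 26 \left(4 + \sqrt{232}\right) = 26 \left(4 + 2 \sqrt{58}\right) = 104 + 52 \sqrt{58}$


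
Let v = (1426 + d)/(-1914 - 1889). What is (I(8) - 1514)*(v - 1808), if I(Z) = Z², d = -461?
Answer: 9971344050/3803 ≈ 2.6220e+6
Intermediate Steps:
v = -965/3803 (v = (1426 - 461)/(-1914 - 1889) = 965/(-3803) = 965*(-1/3803) = -965/3803 ≈ -0.25375)
(I(8) - 1514)*(v - 1808) = (8² - 1514)*(-965/3803 - 1808) = (64 - 1514)*(-6876789/3803) = -1450*(-6876789/3803) = 9971344050/3803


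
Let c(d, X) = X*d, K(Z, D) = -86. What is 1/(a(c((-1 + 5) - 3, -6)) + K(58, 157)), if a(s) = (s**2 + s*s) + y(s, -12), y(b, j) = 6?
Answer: -1/8 ≈ -0.12500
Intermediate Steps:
a(s) = 6 + 2*s**2 (a(s) = (s**2 + s*s) + 6 = (s**2 + s**2) + 6 = 2*s**2 + 6 = 6 + 2*s**2)
1/(a(c((-1 + 5) - 3, -6)) + K(58, 157)) = 1/((6 + 2*(-6*((-1 + 5) - 3))**2) - 86) = 1/((6 + 2*(-6*(4 - 3))**2) - 86) = 1/((6 + 2*(-6*1)**2) - 86) = 1/((6 + 2*(-6)**2) - 86) = 1/((6 + 2*36) - 86) = 1/((6 + 72) - 86) = 1/(78 - 86) = 1/(-8) = -1/8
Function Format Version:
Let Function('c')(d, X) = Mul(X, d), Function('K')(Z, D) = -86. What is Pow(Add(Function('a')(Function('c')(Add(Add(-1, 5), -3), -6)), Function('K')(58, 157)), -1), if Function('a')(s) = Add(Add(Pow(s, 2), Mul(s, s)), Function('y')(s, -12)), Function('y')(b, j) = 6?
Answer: Rational(-1, 8) ≈ -0.12500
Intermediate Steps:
Function('a')(s) = Add(6, Mul(2, Pow(s, 2))) (Function('a')(s) = Add(Add(Pow(s, 2), Mul(s, s)), 6) = Add(Add(Pow(s, 2), Pow(s, 2)), 6) = Add(Mul(2, Pow(s, 2)), 6) = Add(6, Mul(2, Pow(s, 2))))
Pow(Add(Function('a')(Function('c')(Add(Add(-1, 5), -3), -6)), Function('K')(58, 157)), -1) = Pow(Add(Add(6, Mul(2, Pow(Mul(-6, Add(Add(-1, 5), -3)), 2))), -86), -1) = Pow(Add(Add(6, Mul(2, Pow(Mul(-6, Add(4, -3)), 2))), -86), -1) = Pow(Add(Add(6, Mul(2, Pow(Mul(-6, 1), 2))), -86), -1) = Pow(Add(Add(6, Mul(2, Pow(-6, 2))), -86), -1) = Pow(Add(Add(6, Mul(2, 36)), -86), -1) = Pow(Add(Add(6, 72), -86), -1) = Pow(Add(78, -86), -1) = Pow(-8, -1) = Rational(-1, 8)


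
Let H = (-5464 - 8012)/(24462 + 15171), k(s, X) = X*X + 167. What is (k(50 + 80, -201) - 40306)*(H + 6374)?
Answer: 22061034564/13211 ≈ 1.6699e+6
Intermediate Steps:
k(s, X) = 167 + X**2 (k(s, X) = X**2 + 167 = 167 + X**2)
H = -4492/13211 (H = -13476/39633 = -13476*1/39633 = -4492/13211 ≈ -0.34002)
(k(50 + 80, -201) - 40306)*(H + 6374) = ((167 + (-201)**2) - 40306)*(-4492/13211 + 6374) = ((167 + 40401) - 40306)*(84202422/13211) = (40568 - 40306)*(84202422/13211) = 262*(84202422/13211) = 22061034564/13211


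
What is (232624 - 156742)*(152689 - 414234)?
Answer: -19846557690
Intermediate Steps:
(232624 - 156742)*(152689 - 414234) = 75882*(-261545) = -19846557690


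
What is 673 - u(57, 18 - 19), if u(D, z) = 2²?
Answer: 669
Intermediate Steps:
u(D, z) = 4
673 - u(57, 18 - 19) = 673 - 1*4 = 673 - 4 = 669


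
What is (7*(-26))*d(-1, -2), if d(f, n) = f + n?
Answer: 546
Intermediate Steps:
(7*(-26))*d(-1, -2) = (7*(-26))*(-1 - 2) = -182*(-3) = 546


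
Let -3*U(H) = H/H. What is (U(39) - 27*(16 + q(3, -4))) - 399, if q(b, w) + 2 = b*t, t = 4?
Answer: -3304/3 ≈ -1101.3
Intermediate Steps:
q(b, w) = -2 + 4*b (q(b, w) = -2 + b*4 = -2 + 4*b)
U(H) = -⅓ (U(H) = -H/(3*H) = -⅓*1 = -⅓)
(U(39) - 27*(16 + q(3, -4))) - 399 = (-⅓ - 27*(16 + (-2 + 4*3))) - 399 = (-⅓ - 27*(16 + (-2 + 12))) - 399 = (-⅓ - 27*(16 + 10)) - 399 = (-⅓ - 27*26) - 399 = (-⅓ - 702) - 399 = -2107/3 - 399 = -3304/3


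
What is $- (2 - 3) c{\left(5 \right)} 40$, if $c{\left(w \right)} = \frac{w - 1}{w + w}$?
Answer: $16$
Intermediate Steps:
$c{\left(w \right)} = \frac{-1 + w}{2 w}$
$- (2 - 3) c{\left(5 \right)} 40 = - (2 - 3) \frac{-1 + 5}{2 \cdot 5} \cdot 40 = \left(-1\right) \left(-1\right) \frac{1}{2} \cdot \frac{1}{5} \cdot 4 \cdot 40 = 1 \cdot \frac{2}{5} \cdot 40 = \frac{2}{5} \cdot 40 = 16$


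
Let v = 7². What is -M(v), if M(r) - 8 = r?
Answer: -57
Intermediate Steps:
v = 49
M(r) = 8 + r
-M(v) = -(8 + 49) = -1*57 = -57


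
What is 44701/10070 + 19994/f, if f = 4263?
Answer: 391899943/42928410 ≈ 9.1292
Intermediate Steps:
44701/10070 + 19994/f = 44701/10070 + 19994/4263 = 391899943/42928410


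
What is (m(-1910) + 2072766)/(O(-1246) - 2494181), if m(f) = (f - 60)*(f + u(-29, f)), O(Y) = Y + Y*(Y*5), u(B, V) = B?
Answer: 5892596/5267153 ≈ 1.1187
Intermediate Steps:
O(Y) = Y + 5*Y² (O(Y) = Y + Y*(5*Y) = Y + 5*Y²)
m(f) = (-60 + f)*(-29 + f) (m(f) = (f - 60)*(f - 29) = (-60 + f)*(-29 + f))
(m(-1910) + 2072766)/(O(-1246) - 2494181) = ((1740 + (-1910)² - 89*(-1910)) + 2072766)/(-1246*(1 + 5*(-1246)) - 2494181) = ((1740 + 3648100 + 169990) + 2072766)/(-1246*(1 - 6230) - 2494181) = (3819830 + 2072766)/(-1246*(-6229) - 2494181) = 5892596/(7761334 - 2494181) = 5892596/5267153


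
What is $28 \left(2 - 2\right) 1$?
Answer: $0$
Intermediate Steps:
$28 \left(2 - 2\right) 1 = 28 \cdot 0 \cdot 1 = 28 \cdot 0 = 0$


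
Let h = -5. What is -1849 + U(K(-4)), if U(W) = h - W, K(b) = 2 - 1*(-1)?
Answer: -1857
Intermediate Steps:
K(b) = 3 (K(b) = 2 + 1 = 3)
U(W) = -5 - W
-1849 + U(K(-4)) = -1849 + (-5 - 1*3) = -1849 + (-5 - 3) = -1849 - 8 = -1857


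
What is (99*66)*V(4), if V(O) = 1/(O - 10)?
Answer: -1089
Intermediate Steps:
V(O) = 1/(-10 + O)
(99*66)*V(4) = (99*66)/(-10 + 4) = 6534/(-6) = 6534*(-⅙) = -1089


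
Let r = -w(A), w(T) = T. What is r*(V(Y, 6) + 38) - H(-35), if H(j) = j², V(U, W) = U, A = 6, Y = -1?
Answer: -1447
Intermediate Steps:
r = -6 (r = -1*6 = -6)
r*(V(Y, 6) + 38) - H(-35) = -6*(-1 + 38) - 1*(-35)² = -6*37 - 1*1225 = -222 - 1225 = -1447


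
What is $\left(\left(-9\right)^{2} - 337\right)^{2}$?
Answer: $65536$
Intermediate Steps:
$\left(\left(-9\right)^{2} - 337\right)^{2} = \left(81 - 337\right)^{2} = \left(-256\right)^{2} = 65536$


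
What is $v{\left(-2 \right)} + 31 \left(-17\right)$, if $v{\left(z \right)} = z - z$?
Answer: $-527$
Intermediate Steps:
$v{\left(z \right)} = 0$
$v{\left(-2 \right)} + 31 \left(-17\right) = 0 + 31 \left(-17\right) = 0 - 527 = -527$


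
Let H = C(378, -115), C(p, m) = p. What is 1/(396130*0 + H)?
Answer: 1/378 ≈ 0.0026455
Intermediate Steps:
H = 378
1/(396130*0 + H) = 1/(396130*0 + 378) = 1/(0 + 378) = 1/378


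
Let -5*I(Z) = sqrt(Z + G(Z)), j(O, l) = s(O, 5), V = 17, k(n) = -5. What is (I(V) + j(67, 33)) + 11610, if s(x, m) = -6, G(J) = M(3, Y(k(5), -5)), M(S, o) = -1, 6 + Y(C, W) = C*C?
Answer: 58016/5 ≈ 11603.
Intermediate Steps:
Y(C, W) = -6 + C**2 (Y(C, W) = -6 + C*C = -6 + C**2)
G(J) = -1
j(O, l) = -6
I(Z) = -sqrt(-1 + Z)/5 (I(Z) = -sqrt(Z - 1)/5 = -sqrt(-1 + Z)/5)
(I(V) + j(67, 33)) + 11610 = (-sqrt(-1 + 17)/5 - 6) + 11610 = (-sqrt(16)/5 - 6) + 11610 = (-1/5*4 - 6) + 11610 = (-4/5 - 6) + 11610 = -34/5 + 11610 = 58016/5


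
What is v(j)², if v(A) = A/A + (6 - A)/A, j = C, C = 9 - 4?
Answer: 36/25 ≈ 1.4400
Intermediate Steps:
C = 5
j = 5
v(A) = 1 + (6 - A)/A
v(j)² = (6/5)² = 36/25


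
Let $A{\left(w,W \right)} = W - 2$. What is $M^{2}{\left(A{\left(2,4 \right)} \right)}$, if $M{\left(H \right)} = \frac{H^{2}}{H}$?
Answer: $4$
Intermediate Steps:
$A{\left(w,W \right)} = -2 + W$
$M{\left(H \right)} = H$
$M^{2}{\left(A{\left(2,4 \right)} \right)} = \left(-2 + 4\right)^{2} = 2^{2} = 4$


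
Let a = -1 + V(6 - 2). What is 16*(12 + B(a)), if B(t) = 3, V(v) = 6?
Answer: 240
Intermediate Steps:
a = 5 (a = -1 + 6 = 5)
16*(12 + B(a)) = 16*(12 + 3) = 16*15 = 240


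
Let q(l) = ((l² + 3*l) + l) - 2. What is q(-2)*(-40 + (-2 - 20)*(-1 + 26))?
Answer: 3540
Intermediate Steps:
q(l) = -2 + l² + 4*l (q(l) = (l² + 4*l) - 2 = -2 + l² + 4*l)
q(-2)*(-40 + (-2 - 20)*(-1 + 26)) = (-2 + (-2)² + 4*(-2))*(-40 + (-2 - 20)*(-1 + 26)) = (-2 + 4 - 8)*(-40 - 22*25) = -6*(-40 - 550) = -6*(-590) = 3540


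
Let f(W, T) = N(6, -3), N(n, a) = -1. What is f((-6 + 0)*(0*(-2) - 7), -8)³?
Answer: -1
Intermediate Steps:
f(W, T) = -1
f((-6 + 0)*(0*(-2) - 7), -8)³ = (-1)³ = -1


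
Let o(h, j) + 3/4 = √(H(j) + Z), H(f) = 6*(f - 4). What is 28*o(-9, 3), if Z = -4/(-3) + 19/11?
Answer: -21 + 28*I*√3201/33 ≈ -21.0 + 48.005*I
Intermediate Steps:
H(f) = -24 + 6*f (H(f) = 6*(-4 + f) = -24 + 6*f)
Z = 101/33 (Z = -4*(-⅓) + 19*(1/11) = 4/3 + 19/11 = 101/33 ≈ 3.0606)
o(h, j) = -¾ + √(-691/33 + 6*j) (o(h, j) = -¾ + √((-24 + 6*j) + 101/33) = -¾ + √(-691/33 + 6*j))
28*o(-9, 3) = 28*(-¾ + √(-22803 + 6534*3)/33) = 28*(-¾ + √(-22803 + 19602)/33) = 28*(-¾ + √(-3201)/33) = 28*(-¾ + (I*√3201)/33) = 28*(-¾ + I*√3201/33) = -21 + 28*I*√3201/33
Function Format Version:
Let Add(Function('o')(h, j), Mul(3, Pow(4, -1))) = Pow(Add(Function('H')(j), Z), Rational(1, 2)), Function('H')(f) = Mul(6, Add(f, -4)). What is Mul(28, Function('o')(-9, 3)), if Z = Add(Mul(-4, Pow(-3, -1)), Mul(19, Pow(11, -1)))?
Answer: Add(-21, Mul(Rational(28, 33), I, Pow(3201, Rational(1, 2)))) ≈ Add(-21.000, Mul(48.005, I))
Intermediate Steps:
Function('H')(f) = Add(-24, Mul(6, f)) (Function('H')(f) = Mul(6, Add(-4, f)) = Add(-24, Mul(6, f)))
Z = Rational(101, 33) (Z = Add(Mul(-4, Rational(-1, 3)), Mul(19, Rational(1, 11))) = Add(Rational(4, 3), Rational(19, 11)) = Rational(101, 33) ≈ 3.0606)
Function('o')(h, j) = Add(Rational(-3, 4), Pow(Add(Rational(-691, 33), Mul(6, j)), Rational(1, 2))) (Function('o')(h, j) = Add(Rational(-3, 4), Pow(Add(Add(-24, Mul(6, j)), Rational(101, 33)), Rational(1, 2))) = Add(Rational(-3, 4), Pow(Add(Rational(-691, 33), Mul(6, j)), Rational(1, 2))))
Mul(28, Function('o')(-9, 3)) = Mul(28, Add(Rational(-3, 4), Mul(Rational(1, 33), Pow(Add(-22803, Mul(6534, 3)), Rational(1, 2))))) = Mul(28, Add(Rational(-3, 4), Mul(Rational(1, 33), Pow(Add(-22803, 19602), Rational(1, 2))))) = Mul(28, Add(Rational(-3, 4), Mul(Rational(1, 33), Pow(-3201, Rational(1, 2))))) = Mul(28, Add(Rational(-3, 4), Mul(Rational(1, 33), Mul(I, Pow(3201, Rational(1, 2)))))) = Mul(28, Add(Rational(-3, 4), Mul(Rational(1, 33), I, Pow(3201, Rational(1, 2))))) = Add(-21, Mul(Rational(28, 33), I, Pow(3201, Rational(1, 2))))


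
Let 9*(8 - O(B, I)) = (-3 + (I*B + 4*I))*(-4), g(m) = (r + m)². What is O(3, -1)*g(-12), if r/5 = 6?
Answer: 1152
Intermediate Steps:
r = 30 (r = 5*6 = 30)
g(m) = (30 + m)²
O(B, I) = 20/3 + 16*I/9 + 4*B*I/9 (O(B, I) = 8 - (-3 + (I*B + 4*I))*(-4)/9 = 8 - (-3 + (B*I + 4*I))*(-4)/9 = 8 - (-3 + (4*I + B*I))*(-4)/9 = 8 - (-3 + 4*I + B*I)*(-4)/9 = 8 - (12 - 16*I - 4*B*I)/9 = 8 + (-4/3 + 16*I/9 + 4*B*I/9) = 20/3 + 16*I/9 + 4*B*I/9)
O(3, -1)*g(-12) = (20/3 + (16/9)*(-1) + (4/9)*3*(-1))*(30 - 12)² = (20/3 - 16/9 - 4/3)*18² = (32/9)*324 = 1152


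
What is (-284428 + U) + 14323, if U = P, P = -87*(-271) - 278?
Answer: -246806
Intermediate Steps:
P = 23299 (P = 23577 - 278 = 23299)
U = 23299
(-284428 + U) + 14323 = (-284428 + 23299) + 14323 = -261129 + 14323 = -246806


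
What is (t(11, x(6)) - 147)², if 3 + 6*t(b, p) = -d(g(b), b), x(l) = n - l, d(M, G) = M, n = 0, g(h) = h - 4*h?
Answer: 20164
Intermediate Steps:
g(h) = -3*h
x(l) = -l (x(l) = 0 - l = -l)
t(b, p) = -½ + b/2 (t(b, p) = -½ + (-(-3)*b)/6 = -½ + (3*b)/6 = -½ + b/2)
(t(11, x(6)) - 147)² = ((-½ + (½)*11) - 147)² = ((-½ + 11/2) - 147)² = (5 - 147)² = (-142)² = 20164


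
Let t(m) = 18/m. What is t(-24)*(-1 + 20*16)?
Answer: -957/4 ≈ -239.25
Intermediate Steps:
t(-24)*(-1 + 20*16) = (18/(-24))*(-1 + 20*16) = (18*(-1/24))*(-1 + 320) = -3/4*319 = -957/4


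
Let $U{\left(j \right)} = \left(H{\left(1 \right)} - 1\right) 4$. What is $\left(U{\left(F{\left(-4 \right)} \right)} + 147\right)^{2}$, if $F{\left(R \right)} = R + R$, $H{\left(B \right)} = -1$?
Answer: $19321$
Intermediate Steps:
$F{\left(R \right)} = 2 R$
$U{\left(j \right)} = -8$ ($U{\left(j \right)} = \left(-1 - 1\right) 4 = \left(-2\right) 4 = -8$)
$\left(U{\left(F{\left(-4 \right)} \right)} + 147\right)^{2} = \left(-8 + 147\right)^{2} = 139^{2} = 19321$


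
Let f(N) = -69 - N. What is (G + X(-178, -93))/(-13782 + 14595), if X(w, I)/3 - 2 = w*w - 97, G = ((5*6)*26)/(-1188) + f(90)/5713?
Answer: 53598596143/459822231 ≈ 116.56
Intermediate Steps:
G = -387086/565587 (G = ((5*6)*26)/(-1188) + (-69 - 1*90)/5713 = (30*26)*(-1/1188) + (-69 - 90)*(1/5713) = 780*(-1/1188) - 159*1/5713 = -65/99 - 159/5713 = -387086/565587 ≈ -0.68440)
X(w, I) = -285 + 3*w² (X(w, I) = 6 + 3*(w*w - 97) = 6 + 3*(w² - 97) = 6 + 3*(-97 + w²) = 6 + (-291 + 3*w²) = -285 + 3*w²)
(G + X(-178, -93))/(-13782 + 14595) = (-387086/565587 + (-285 + 3*(-178)²))/(-13782 + 14595) = (-387086/565587 + (-285 + 3*31684))/813 = (-387086/565587 + (-285 + 95052))*(1/813) = (-387086/565587 + 94767)*(1/813) = (53598596143/565587)*(1/813) = 53598596143/459822231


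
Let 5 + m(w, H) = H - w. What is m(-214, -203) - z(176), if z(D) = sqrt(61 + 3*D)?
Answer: 6 - sqrt(589) ≈ -18.269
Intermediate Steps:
m(w, H) = -5 + H - w (m(w, H) = -5 + (H - w) = -5 + H - w)
m(-214, -203) - z(176) = (-5 - 203 - 1*(-214)) - sqrt(61 + 3*176) = (-5 - 203 + 214) - sqrt(61 + 528) = 6 - sqrt(589)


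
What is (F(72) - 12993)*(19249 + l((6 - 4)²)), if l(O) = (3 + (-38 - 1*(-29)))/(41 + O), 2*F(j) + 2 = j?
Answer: -3741402214/15 ≈ -2.4943e+8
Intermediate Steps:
F(j) = -1 + j/2
l(O) = -6/(41 + O) (l(O) = (3 + (-38 + 29))/(41 + O) = (3 - 9)/(41 + O) = -6/(41 + O))
(F(72) - 12993)*(19249 + l((6 - 4)²)) = ((-1 + (½)*72) - 12993)*(19249 - 6/(41 + (6 - 4)²)) = ((-1 + 36) - 12993)*(19249 - 6/(41 + 2²)) = (35 - 12993)*(19249 - 6/(41 + 4)) = -12958*(19249 - 6/45) = -12958*(19249 - 6*1/45) = -12958*(19249 - 2/15) = -12958*288733/15 = -3741402214/15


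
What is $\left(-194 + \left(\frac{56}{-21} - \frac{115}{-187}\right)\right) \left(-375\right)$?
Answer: $\frac{13748125}{187} \approx 73519.0$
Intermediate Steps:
$\left(-194 + \left(\frac{56}{-21} - \frac{115}{-187}\right)\right) \left(-375\right) = \left(-194 + \left(56 \left(- \frac{1}{21}\right) - - \frac{115}{187}\right)\right) \left(-375\right) = \left(-194 + \left(- \frac{8}{3} + \frac{115}{187}\right)\right) \left(-375\right) = \left(-194 - \frac{1151}{561}\right) \left(-375\right) = \left(- \frac{109985}{561}\right) \left(-375\right) = \frac{13748125}{187}$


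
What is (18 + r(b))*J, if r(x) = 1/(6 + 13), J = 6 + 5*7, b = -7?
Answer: 14063/19 ≈ 740.16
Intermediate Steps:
J = 41 (J = 6 + 35 = 41)
r(x) = 1/19
(18 + r(b))*J = (18 + 1/19)*41 = (343/19)*41 = 14063/19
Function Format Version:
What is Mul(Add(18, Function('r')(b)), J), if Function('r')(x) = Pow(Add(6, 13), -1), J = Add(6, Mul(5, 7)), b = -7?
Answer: Rational(14063, 19) ≈ 740.16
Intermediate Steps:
J = 41 (J = Add(6, 35) = 41)
Function('r')(x) = Rational(1, 19) (Function('r')(x) = Pow(19, -1) = Rational(1, 19))
Mul(Add(18, Function('r')(b)), J) = Mul(Add(18, Rational(1, 19)), 41) = Mul(Rational(343, 19), 41) = Rational(14063, 19)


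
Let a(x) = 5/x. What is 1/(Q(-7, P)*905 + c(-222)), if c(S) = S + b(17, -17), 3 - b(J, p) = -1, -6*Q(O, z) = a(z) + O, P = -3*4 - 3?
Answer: 9/7993 ≈ 0.0011260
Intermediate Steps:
P = -15 (P = -12 - 3 = -15)
Q(O, z) = -5/(6*z) - O/6 (Q(O, z) = -(5/z + O)/6 = -(O + 5/z)/6 = -5/(6*z) - O/6)
b(J, p) = 4 (b(J, p) = 3 - 1*(-1) = 3 + 1 = 4)
c(S) = 4 + S (c(S) = S + 4 = 4 + S)
1/(Q(-7, P)*905 + c(-222)) = 1/(((1/6)*(-5 - 1*(-7)*(-15))/(-15))*905 + (4 - 222)) = 1/(((1/6)*(-1/15)*(-5 - 105))*905 - 218) = 1/(((1/6)*(-1/15)*(-110))*905 - 218) = 1/((11/9)*905 - 218) = 1/(9955/9 - 218) = 1/(7993/9) = 9/7993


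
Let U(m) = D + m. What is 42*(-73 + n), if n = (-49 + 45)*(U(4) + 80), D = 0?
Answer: -17178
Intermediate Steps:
U(m) = m (U(m) = 0 + m = m)
n = -336 (n = (-49 + 45)*(4 + 80) = -4*84 = -336)
42*(-73 + n) = 42*(-73 - 336) = 42*(-409) = -17178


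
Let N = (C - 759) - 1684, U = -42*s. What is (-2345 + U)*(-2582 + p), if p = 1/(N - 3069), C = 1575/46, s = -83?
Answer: -742339917060/251977 ≈ -2.9461e+6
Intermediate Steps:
C = 1575/46 (C = 1575*(1/46) = 1575/46 ≈ 34.239)
U = 3486 (U = -42*(-83) = 3486)
N = -110803/46 (N = (1575/46 - 759) - 1684 = -33339/46 - 1684 = -110803/46 ≈ -2408.8)
p = -46/251977 (p = 1/(-110803/46 - 3069) = 1/(-251977/46) = -46/251977 ≈ -0.00018256)
(-2345 + U)*(-2582 + p) = (-2345 + 3486)*(-2582 - 46/251977) = 1141*(-650604660/251977) = -742339917060/251977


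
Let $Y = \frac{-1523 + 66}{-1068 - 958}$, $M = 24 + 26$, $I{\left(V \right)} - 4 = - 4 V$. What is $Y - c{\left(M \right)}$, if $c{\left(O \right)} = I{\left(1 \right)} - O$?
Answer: $\frac{102757}{2026} \approx 50.719$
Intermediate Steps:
$I{\left(V \right)} = 4 - 4 V$
$M = 50$
$Y = \frac{1457}{2026}$ ($Y = - \frac{1457}{-2026} = \left(-1457\right) \left(- \frac{1}{2026}\right) = \frac{1457}{2026} \approx 0.71915$)
$c{\left(O \right)} = - O$ ($c{\left(O \right)} = \left(4 - 4\right) - O = 0 - O = - O$)
$Y - c{\left(M \right)} = \frac{1457}{2026} - \left(-1\right) 50 = \frac{1457}{2026} - -50 = \frac{1457}{2026} + 50 = \frac{102757}{2026}$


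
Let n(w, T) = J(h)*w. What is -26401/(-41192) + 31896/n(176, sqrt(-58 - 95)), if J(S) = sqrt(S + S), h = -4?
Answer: 26401/41192 - 3987*I*sqrt(2)/88 ≈ 0.64093 - 64.073*I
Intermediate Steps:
J(S) = sqrt(2)*sqrt(S) (J(S) = sqrt(2*S) = sqrt(2)*sqrt(S))
n(w, T) = 2*I*w*sqrt(2) (n(w, T) = (sqrt(2)*sqrt(-4))*w = (sqrt(2)*(2*I))*w = (2*I*sqrt(2))*w = 2*I*w*sqrt(2))
-26401/(-41192) + 31896/n(176, sqrt(-58 - 95)) = -26401/(-41192) + 31896/((2*I*176*sqrt(2))) = -26401*(-1/41192) + 31896/((352*I*sqrt(2))) = 26401/41192 + 31896*(-I*sqrt(2)/704) = 26401/41192 - 3987*I*sqrt(2)/88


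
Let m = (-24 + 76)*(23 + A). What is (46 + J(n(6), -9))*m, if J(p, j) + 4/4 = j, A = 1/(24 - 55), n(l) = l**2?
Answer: 1332864/31 ≈ 42996.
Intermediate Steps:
A = -1/31 (A = 1/(-31) = -1/31 ≈ -0.032258)
J(p, j) = -1 + j
m = 37024/31 (m = (-24 + 76)*(23 - 1/31) = 52*(712/31) = 37024/31 ≈ 1194.3)
(46 + J(n(6), -9))*m = (46 + (-1 - 9))*(37024/31) = (46 - 10)*(37024/31) = 36*(37024/31) = 1332864/31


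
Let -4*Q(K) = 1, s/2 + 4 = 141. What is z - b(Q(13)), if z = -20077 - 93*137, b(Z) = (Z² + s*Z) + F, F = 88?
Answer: -525401/16 ≈ -32838.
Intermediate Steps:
s = 274 (s = -8 + 2*141 = -8 + 282 = 274)
Q(K) = -¼ (Q(K) = -¼*1 = -¼)
b(Z) = 88 + Z² + 274*Z (b(Z) = (Z² + 274*Z) + 88 = 88 + Z² + 274*Z)
z = -32818 (z = -20077 - 1*12741 = -20077 - 12741 = -32818)
z - b(Q(13)) = -32818 - (88 + (-¼)² + 274*(-¼)) = -32818 - (88 + 1/16 - 137/2) = -32818 - 1*313/16 = -32818 - 313/16 = -525401/16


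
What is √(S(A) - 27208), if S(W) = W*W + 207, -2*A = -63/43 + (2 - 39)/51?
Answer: I*√129848762645/2193 ≈ 164.32*I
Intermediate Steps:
A = 2402/2193 (A = -(-63/43 + (2 - 39)/51)/2 = -(-63*1/43 - 37*1/51)/2 = -(-63/43 - 37/51)/2 = -½*(-4804/2193) = 2402/2193 ≈ 1.0953)
S(W) = 207 + W² (S(W) = W² + 207 = 207 + W²)
√(S(A) - 27208) = √((207 + (2402/2193)²) - 27208) = √((207 + 5769604/4809249) - 27208) = √(1001284147/4809249 - 27208) = √(-129848762645/4809249) = I*√129848762645/2193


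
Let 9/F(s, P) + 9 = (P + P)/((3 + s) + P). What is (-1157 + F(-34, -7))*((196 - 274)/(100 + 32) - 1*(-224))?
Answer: -933451885/3608 ≈ -2.5872e+5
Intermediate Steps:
F(s, P) = 9/(-9 + 2*P/(3 + P + s)) (F(s, P) = 9/(-9 + (P + P)/((3 + s) + P)) = 9/(-9 + (2*P)/(3 + P + s)) = 9/(-9 + 2*P/(3 + P + s)))
(-1157 + F(-34, -7))*((196 - 274)/(100 + 32) - 1*(-224)) = (-1157 + 9*(-3 - 1*(-7) - 1*(-34))/(27 + 7*(-7) + 9*(-34)))*((196 - 274)/(100 + 32) - 1*(-224)) = (-1157 + 9*(-3 + 7 + 34)/(27 - 49 - 306))*(-78/132 + 224) = (-1157 + 9*38/(-328))*(-78*1/132 + 224) = (-1157 + 9*(-1/328)*38)*(-13/22 + 224) = (-1157 - 171/164)*(4915/22) = -189919/164*4915/22 = -933451885/3608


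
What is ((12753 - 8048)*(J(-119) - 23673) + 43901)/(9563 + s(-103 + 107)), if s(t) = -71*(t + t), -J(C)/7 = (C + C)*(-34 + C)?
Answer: -1310632654/8995 ≈ -1.4571e+5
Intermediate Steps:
J(C) = -14*C*(-34 + C) (J(C) = -7*(C + C)*(-34 + C) = -7*2*C*(-34 + C) = -14*C*(-34 + C))
s(t) = -142*t
((12753 - 8048)*(J(-119) - 23673) + 43901)/(9563 + s(-103 + 107)) = ((12753 - 8048)*(14*(-119)*(34 - 1*(-119)) - 23673) + 43901)/(9563 - 142*(-103 + 107)) = (4705*(14*(-119)*(34 + 119) - 23673) + 43901)/(9563 - 142*4) = (4705*(14*(-119)*153 - 23673) + 43901)/(9563 - 568) = (4705*(-254898 - 23673) + 43901)/8995 = (4705*(-278571) + 43901)*(1/8995) = (-1310676555 + 43901)*(1/8995) = -1310632654*1/8995 = -1310632654/8995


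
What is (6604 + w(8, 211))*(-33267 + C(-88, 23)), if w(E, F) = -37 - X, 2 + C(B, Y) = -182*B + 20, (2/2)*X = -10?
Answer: -113341441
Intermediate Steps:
X = -10
C(B, Y) = 18 - 182*B (C(B, Y) = -2 + (-182*B + 20) = -2 + (20 - 182*B) = 18 - 182*B)
w(E, F) = -27 (w(E, F) = -37 - 1*(-10) = -37 + 10 = -27)
(6604 + w(8, 211))*(-33267 + C(-88, 23)) = (6604 - 27)*(-33267 + (18 - 182*(-88))) = 6577*(-33267 + (18 + 16016)) = 6577*(-33267 + 16034) = 6577*(-17233) = -113341441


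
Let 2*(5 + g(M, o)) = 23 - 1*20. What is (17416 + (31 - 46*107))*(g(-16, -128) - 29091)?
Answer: -728817225/2 ≈ -3.6441e+8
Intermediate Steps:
g(M, o) = -7/2 (g(M, o) = -5 + (23 - 1*20)/2 = -5 + (23 - 20)/2 = -5 + (½)*3 = -5 + 3/2 = -7/2)
(17416 + (31 - 46*107))*(g(-16, -128) - 29091) = (17416 + (31 - 46*107))*(-7/2 - 29091) = (17416 + (31 - 4922))*(-58189/2) = (17416 - 4891)*(-58189/2) = 12525*(-58189/2) = -728817225/2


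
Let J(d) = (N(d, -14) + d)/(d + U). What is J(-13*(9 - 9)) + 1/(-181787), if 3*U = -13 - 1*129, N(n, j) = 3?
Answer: -1636225/25813754 ≈ -0.063386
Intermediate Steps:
U = -142/3 (U = (-13 - 1*129)/3 = (-13 - 129)/3 = (⅓)*(-142) = -142/3 ≈ -47.333)
J(d) = (3 + d)/(-142/3 + d) (J(d) = (3 + d)/(d - 142/3) = (3 + d)/(-142/3 + d))
J(-13*(9 - 9)) + 1/(-181787) = 3*(3 - 13*(9 - 9))/(-142 + 3*(-13*(9 - 9))) + 1/(-181787) = 3*(3 - 13*0)/(-142 + 3*(-13*0)) - 1/181787 = 3*(3 + 0)/(-142 + 3*0) - 1/181787 = 3*3/(-142 + 0) - 1/181787 = 3*3/(-142) - 1/181787 = 3*(-1/142)*3 - 1/181787 = -9/142 - 1/181787 = -1636225/25813754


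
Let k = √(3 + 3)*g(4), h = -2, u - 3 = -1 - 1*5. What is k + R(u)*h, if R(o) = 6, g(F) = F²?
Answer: -12 + 16*√6 ≈ 27.192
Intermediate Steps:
u = -3 (u = 3 + (-1 - 1*5) = 3 + (-1 - 5) = 3 - 6 = -3)
k = 16*√6 (k = √(3 + 3)*4² = √6*16 = 16*√6 ≈ 39.192)
k + R(u)*h = 16*√6 + 6*(-2) = 16*√6 - 12 = -12 + 16*√6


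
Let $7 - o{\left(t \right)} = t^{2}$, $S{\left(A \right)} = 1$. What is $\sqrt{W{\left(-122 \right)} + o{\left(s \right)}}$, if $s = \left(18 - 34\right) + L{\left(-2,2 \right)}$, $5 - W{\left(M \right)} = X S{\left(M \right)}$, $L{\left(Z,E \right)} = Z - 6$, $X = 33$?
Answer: $i \sqrt{597} \approx 24.434 i$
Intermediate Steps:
$L{\left(Z,E \right)} = -6 + Z$
$W{\left(M \right)} = -28$ ($W{\left(M \right)} = 5 - 33 \cdot 1 = 5 - 33 = -28$)
$s = -24$ ($s = \left(18 - 34\right) - 8 = -16 - 8 = -24$)
$o{\left(t \right)} = 7 - t^{2}$
$\sqrt{W{\left(-122 \right)} + o{\left(s \right)}} = \sqrt{-28 + \left(7 - \left(-24\right)^{2}\right)} = \sqrt{-28 + \left(7 - 576\right)} = \sqrt{-28 - 569} = \sqrt{-597} = i \sqrt{597}$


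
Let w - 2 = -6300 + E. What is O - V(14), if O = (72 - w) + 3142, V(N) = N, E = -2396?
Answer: 11894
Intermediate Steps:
w = -8694 (w = 2 + (-6300 - 2396) = 2 - 8696 = -8694)
O = 11908 (O = (72 - 1*(-8694)) + 3142 = (72 + 8694) + 3142 = 8766 + 3142 = 11908)
O - V(14) = 11908 - 1*14 = 11908 - 14 = 11894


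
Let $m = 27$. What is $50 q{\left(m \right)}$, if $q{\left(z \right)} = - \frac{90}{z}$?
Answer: $- \frac{500}{3} \approx -166.67$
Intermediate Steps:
$50 q{\left(m \right)} = 50 \left(- \frac{90}{27}\right) = 50 \left(\left(-90\right) \frac{1}{27}\right) = 50 \left(- \frac{10}{3}\right) = - \frac{500}{3}$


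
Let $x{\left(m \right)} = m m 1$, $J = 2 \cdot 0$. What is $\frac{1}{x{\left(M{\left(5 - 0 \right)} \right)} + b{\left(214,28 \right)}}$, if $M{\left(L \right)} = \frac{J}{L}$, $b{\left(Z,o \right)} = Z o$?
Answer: $\frac{1}{5992} \approx 0.00016689$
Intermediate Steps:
$J = 0$
$M{\left(L \right)} = 0$ ($M{\left(L \right)} = \frac{0}{L} = 0$)
$x{\left(m \right)} = m^{2}$ ($x{\left(m \right)} = m^{2} \cdot 1 = m^{2}$)
$\frac{1}{x{\left(M{\left(5 - 0 \right)} \right)} + b{\left(214,28 \right)}} = \frac{1}{0^{2} + 214 \cdot 28} = \frac{1}{0 + 5992} = \frac{1}{5992}$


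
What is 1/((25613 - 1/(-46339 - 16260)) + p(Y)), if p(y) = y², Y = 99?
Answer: 62599/2216880987 ≈ 2.8237e-5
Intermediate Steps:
1/((25613 - 1/(-46339 - 16260)) + p(Y)) = 1/((25613 - 1/(-46339 - 16260)) + 99²) = 1/((25613 - 1/(-62599)) + 9801) = 1/((25613 - 1*(-1/62599)) + 9801) = 1/((25613 + 1/62599) + 9801) = 1/(1603348188/62599 + 9801) = 1/(2216880987/62599) = 62599/2216880987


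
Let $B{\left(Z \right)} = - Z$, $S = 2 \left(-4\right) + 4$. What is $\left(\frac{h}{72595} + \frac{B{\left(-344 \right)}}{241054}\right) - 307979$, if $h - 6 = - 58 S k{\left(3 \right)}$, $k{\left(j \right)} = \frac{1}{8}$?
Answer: $- \frac{538942154101270}{1749931513} \approx -3.0798 \cdot 10^{5}$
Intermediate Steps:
$k{\left(j \right)} = \frac{1}{8}$
$S = -4$ ($S = -8 + 4 = -4$)
$h = 35$ ($h = 6 + \left(-58\right) \left(-4\right) \frac{1}{8} = 6 + 232 \cdot \frac{1}{8} = 6 + 29 = 35$)
$\left(\frac{h}{72595} + \frac{B{\left(-344 \right)}}{241054}\right) - 307979 = \left(\frac{35}{72595} + \frac{\left(-1\right) \left(-344\right)}{241054}\right) - 307979 = \left(35 \cdot \frac{1}{72595} + 344 \cdot \frac{1}{241054}\right) - 307979 = \left(\frac{7}{14519} + \frac{172}{120527}\right) - 307979 = \frac{3340957}{1749931513} - 307979 = - \frac{538942154101270}{1749931513}$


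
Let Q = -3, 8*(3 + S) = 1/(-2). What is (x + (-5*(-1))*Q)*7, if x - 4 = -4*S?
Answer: 35/4 ≈ 8.7500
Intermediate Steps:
S = -49/16 (S = -3 + (1/8)/(-2) = -3 + (1/8)*(-1/2) = -3 - 1/16 = -49/16 ≈ -3.0625)
x = 65/4 (x = 4 - 4*(-49/16) = 4 + 49/4 = 65/4 ≈ 16.250)
(x + (-5*(-1))*Q)*7 = (65/4 - 5*(-1)*(-3))*7 = (65/4 + 5*(-3))*7 = (65/4 - 15)*7 = (5/4)*7 = 35/4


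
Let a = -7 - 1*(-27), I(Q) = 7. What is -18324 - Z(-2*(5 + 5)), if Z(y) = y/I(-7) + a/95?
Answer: -2436740/133 ≈ -18321.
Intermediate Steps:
a = 20 (a = -7 + 27 = 20)
Z(y) = 4/19 + y/7 (Z(y) = y/7 + 20/95 = y*(1/7) + 20*(1/95) = y/7 + 4/19 = 4/19 + y/7)
-18324 - Z(-2*(5 + 5)) = -18324 - (4/19 + (-2*(5 + 5))/7) = -18324 - (4/19 + (-2*10)/7) = -18324 - (4/19 + (1/7)*(-20)) = -18324 - (4/19 - 20/7) = -18324 - 1*(-352/133) = -18324 + 352/133 = -2436740/133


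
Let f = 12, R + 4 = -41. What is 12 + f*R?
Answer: -528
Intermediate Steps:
R = -45 (R = -4 - 41 = -45)
12 + f*R = 12 + 12*(-45) = 12 - 540 = -528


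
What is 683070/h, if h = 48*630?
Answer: 22769/1008 ≈ 22.588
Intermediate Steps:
h = 30240
683070/h = 683070/30240 = 683070*(1/30240) = 22769/1008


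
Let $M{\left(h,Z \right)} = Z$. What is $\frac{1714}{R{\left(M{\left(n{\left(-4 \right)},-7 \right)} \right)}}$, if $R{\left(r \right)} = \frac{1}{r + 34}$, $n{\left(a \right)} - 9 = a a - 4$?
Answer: $46278$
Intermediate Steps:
$n{\left(a \right)} = 5 + a^{2}$ ($n{\left(a \right)} = 9 + \left(a a - 4\right) = 9 + \left(a^{2} - 4\right) = 9 + \left(-4 + a^{2}\right) = 5 + a^{2}$)
$R{\left(r \right)} = \frac{1}{34 + r}$
$\frac{1714}{R{\left(M{\left(n{\left(-4 \right)},-7 \right)} \right)}} = \frac{1714}{\frac{1}{34 - 7}} = \frac{1714}{\frac{1}{27}} = 1714 \frac{1}{\frac{1}{27}} = 1714 \cdot 27 = 46278$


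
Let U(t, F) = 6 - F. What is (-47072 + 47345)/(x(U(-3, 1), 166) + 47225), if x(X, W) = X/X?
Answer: 91/15742 ≈ 0.0057807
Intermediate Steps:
x(X, W) = 1
(-47072 + 47345)/(x(U(-3, 1), 166) + 47225) = (-47072 + 47345)/(1 + 47225) = 273/47226 = 273*(1/47226) = 91/15742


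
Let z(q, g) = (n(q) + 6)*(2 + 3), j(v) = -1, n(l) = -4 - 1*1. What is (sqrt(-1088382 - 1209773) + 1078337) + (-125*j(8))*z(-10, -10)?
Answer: 1078962 + I*sqrt(2298155) ≈ 1.079e+6 + 1516.0*I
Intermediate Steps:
n(l) = -5 (n(l) = -4 - 1 = -5)
z(q, g) = 5 (z(q, g) = (-5 + 6)*(2 + 3) = 1*5 = 5)
(sqrt(-1088382 - 1209773) + 1078337) + (-125*j(8))*z(-10, -10) = (sqrt(-1088382 - 1209773) + 1078337) - 125*(-1)*5 = (sqrt(-2298155) + 1078337) + 125*5 = (I*sqrt(2298155) + 1078337) + 625 = (1078337 + I*sqrt(2298155)) + 625 = 1078962 + I*sqrt(2298155)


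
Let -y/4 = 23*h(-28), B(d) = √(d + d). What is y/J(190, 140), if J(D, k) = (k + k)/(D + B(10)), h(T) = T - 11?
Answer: 17043/7 + 897*√5/35 ≈ 2492.0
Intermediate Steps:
h(T) = -11 + T
B(d) = √2*√d (B(d) = √(2*d) = √2*√d)
y = 3588 (y = -92*(-11 - 28) = -92*(-39) = -4*(-897) = 3588)
J(D, k) = 2*k/(D + 2*√5) (J(D, k) = (k + k)/(D + √2*√10) = (2*k)/(D + 2*√5) = 2*k/(D + 2*√5))
y/J(190, 140) = 3588/((2*140/(190 + 2*√5))) = 3588/((280/(190 + 2*√5))) = 3588*(19/28 + √5/140) = 17043/7 + 897*√5/35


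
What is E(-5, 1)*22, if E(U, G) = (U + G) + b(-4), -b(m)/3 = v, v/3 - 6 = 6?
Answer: -2464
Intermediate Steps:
v = 36 (v = 18 + 3*6 = 18 + 18 = 36)
b(m) = -108 (b(m) = -3*36 = -108)
E(U, G) = -108 + G + U (E(U, G) = (U + G) - 108 = (G + U) - 108 = -108 + G + U)
E(-5, 1)*22 = (-108 + 1 - 5)*22 = -112*22 = -2464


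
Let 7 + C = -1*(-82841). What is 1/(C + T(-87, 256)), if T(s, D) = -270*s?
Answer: 1/106324 ≈ 9.4052e-6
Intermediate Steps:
C = 82834 (C = -7 - 1*(-82841) = -7 + 82841 = 82834)
1/(C + T(-87, 256)) = 1/(82834 - 270*(-87)) = 1/(82834 + 23490) = 1/106324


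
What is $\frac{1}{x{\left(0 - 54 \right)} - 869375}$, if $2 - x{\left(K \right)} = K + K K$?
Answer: $- \frac{1}{872235} \approx -1.1465 \cdot 10^{-6}$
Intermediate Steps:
$x{\left(K \right)} = 2 - K - K^{2}$ ($x{\left(K \right)} = 2 - \left(K + K K\right) = 2 - \left(K + K^{2}\right) = 2 - K - K^{2}$)
$\frac{1}{x{\left(0 - 54 \right)} - 869375} = \frac{1}{\left(2 - \left(0 - 54\right) - \left(0 - 54\right)^{2}\right) - 869375} = \frac{1}{\left(2 - -54 - \left(-54\right)^{2}\right) - 869375} = \frac{1}{\left(2 + 54 - 2916\right) - 869375} = \frac{1}{-2860 - 869375} = \frac{1}{-872235} = - \frac{1}{872235}$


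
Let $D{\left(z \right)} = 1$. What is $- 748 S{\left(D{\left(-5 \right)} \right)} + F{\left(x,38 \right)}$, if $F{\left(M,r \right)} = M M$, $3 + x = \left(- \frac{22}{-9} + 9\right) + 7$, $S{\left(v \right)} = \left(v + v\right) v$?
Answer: $- \frac{101855}{81} \approx -1257.5$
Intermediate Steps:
$S{\left(v \right)} = 2 v^{2}$ ($S{\left(v \right)} = 2 v v = 2 v^{2}$)
$x = \frac{139}{9}$ ($x = -3 + \left(\left(- \frac{22}{-9} + 9\right) + 7\right) = -3 + \left(\left(\left(-22\right) \left(- \frac{1}{9}\right) + 9\right) + 7\right) = -3 + \left(\left(\frac{22}{9} + 9\right) + 7\right) = -3 + \left(\frac{103}{9} + 7\right) = -3 + \frac{166}{9} = \frac{139}{9} \approx 15.444$)
$F{\left(M,r \right)} = M^{2}$
$- 748 S{\left(D{\left(-5 \right)} \right)} + F{\left(x,38 \right)} = - 748 \cdot 2 \cdot 1^{2} + \left(\frac{139}{9}\right)^{2} = - 748 \cdot 2 \cdot 1 + \frac{19321}{81} = \left(-748\right) 2 + \frac{19321}{81} = -1496 + \frac{19321}{81} = - \frac{101855}{81}$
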